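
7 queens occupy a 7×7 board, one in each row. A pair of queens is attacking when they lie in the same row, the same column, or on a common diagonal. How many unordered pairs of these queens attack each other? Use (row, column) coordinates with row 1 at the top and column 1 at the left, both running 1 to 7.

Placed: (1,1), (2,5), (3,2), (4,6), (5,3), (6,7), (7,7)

Same column: (6,7)–(7,7) (column 7).
Same diagonal: (1,1)–(7,7) (|1−7| = |1−7| = 6).
Total attacking pairs: 2.

2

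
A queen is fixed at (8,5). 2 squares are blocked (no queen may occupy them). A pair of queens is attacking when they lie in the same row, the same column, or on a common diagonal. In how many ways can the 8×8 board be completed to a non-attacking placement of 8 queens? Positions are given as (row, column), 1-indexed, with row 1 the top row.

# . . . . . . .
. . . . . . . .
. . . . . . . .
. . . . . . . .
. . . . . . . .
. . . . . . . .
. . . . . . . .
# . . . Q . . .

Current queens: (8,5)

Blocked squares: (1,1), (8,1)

17

Branch on row 1: col 2 → 3; col 3 → 4; col 4 → 3; col 6 → 3; col 7 → 3; col 8 → 1.
Sum: 3 + 4 + 3 + 3 + 3 + 1 = 17.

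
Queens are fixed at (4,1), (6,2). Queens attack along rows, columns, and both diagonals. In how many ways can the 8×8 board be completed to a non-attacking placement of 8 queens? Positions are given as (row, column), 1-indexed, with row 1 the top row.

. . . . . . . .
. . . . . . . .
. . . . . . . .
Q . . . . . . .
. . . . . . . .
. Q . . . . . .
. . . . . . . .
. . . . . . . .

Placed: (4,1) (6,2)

3

Branch on row 1: col 3 → 1; col 5 → 1; col 6 → 1; col 8 → 0.
Sum: 1 + 1 + 1 + 0 = 3.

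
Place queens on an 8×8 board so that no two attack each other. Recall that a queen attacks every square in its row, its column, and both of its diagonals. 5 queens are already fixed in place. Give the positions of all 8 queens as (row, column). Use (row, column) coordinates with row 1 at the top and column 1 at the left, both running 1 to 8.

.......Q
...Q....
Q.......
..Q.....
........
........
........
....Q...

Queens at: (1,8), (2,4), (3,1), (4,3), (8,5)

Row 5: attacked by (1,8)→{4,8}; (2,4)→{1,4,7}; (3,1)→{1,3}; (4,3)→{2,3,4}; (8,5)→{2,5,8}. Safe: 6. Place at column 6.
Row 6: attacked by (1,8)→{3,8}; (2,4)→{4,8}; (3,1)→{1,4}; (4,3)→{1,3,5}; (5,6)→{5,6,7}; (8,5)→{3,5,7}. Safe: 2. Place at column 2.
Row 7: attacked by (1,8)→{2,8}; (2,4)→{4}; (3,1)→{1,5}; (4,3)→{3,6}; (5,6)→{4,6,8}; (6,2)→{1,2,3}; (8,5)→{4,5,6}. Safe: 7. Place at column 7.
Columns [8, 4, 1, 3, 6, 2, 7, 5], r−c [-7, -2, 2, 1, -1, 4, 0, 3], r+c [9, 6, 4, 7, 11, 8, 14, 13] are all distinct, so no two queens attack.

(1,8) (2,4) (3,1) (4,3) (5,6) (6,2) (7,7) (8,5)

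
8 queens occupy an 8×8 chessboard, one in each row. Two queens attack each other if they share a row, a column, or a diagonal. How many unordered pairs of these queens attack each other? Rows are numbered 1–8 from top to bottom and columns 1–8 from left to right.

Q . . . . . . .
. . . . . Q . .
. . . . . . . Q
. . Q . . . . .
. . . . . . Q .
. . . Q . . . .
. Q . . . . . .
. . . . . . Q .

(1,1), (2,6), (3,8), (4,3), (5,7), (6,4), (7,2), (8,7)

Same column: (5,7)–(8,7) (column 7).
Same diagonal: (4,3)–(8,7) (|4−8| = |3−7| = 4).
Total attacking pairs: 2.

2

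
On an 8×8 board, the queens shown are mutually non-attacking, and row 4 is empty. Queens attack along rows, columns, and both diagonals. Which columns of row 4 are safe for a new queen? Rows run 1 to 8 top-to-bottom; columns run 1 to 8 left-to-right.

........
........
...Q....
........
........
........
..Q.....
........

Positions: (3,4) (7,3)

(3,4) attacks row 4 at column 4 and diagonals 3, 5.
(7,3) attacks row 4 at column 3 and diagonals 6.
Attacked columns: {3, 4, 5, 6}. Safe: {1, 2, 7, 8}.

columns 1, 2, 7, 8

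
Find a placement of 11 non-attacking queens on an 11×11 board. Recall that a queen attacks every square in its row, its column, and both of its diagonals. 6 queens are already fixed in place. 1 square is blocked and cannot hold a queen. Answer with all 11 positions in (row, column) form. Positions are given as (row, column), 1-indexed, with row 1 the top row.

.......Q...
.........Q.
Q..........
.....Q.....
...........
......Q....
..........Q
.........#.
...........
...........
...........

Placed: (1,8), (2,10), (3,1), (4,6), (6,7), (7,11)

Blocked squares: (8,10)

Row 5: attacked by (1,8)→{4,8}; (2,10)→{7,10}; (3,1)→{1,3}; (4,6)→{5,6,7}; (6,7)→{6,7,8}; (7,11)→{9,11}. Safe: 2. Place at column 2.
Row 8: attacked by (1,8)→{1,8}; (2,10)→{4,10}; (3,1)→{1,6}; (4,6)→{2,6,10}; (5,2)→{2,5}; (6,7)→{5,7,9}; (7,11)→{10,11}. Blocked: 10. Safe: 3. Place at column 3.
Row 9: attacked by (1,8)→{8}; (2,10)→{3,10}; (3,1)→{1,7}; (4,6)→{1,6,11}; (5,2)→{2,6}; (6,7)→{4,7,10}; (7,11)→{9,11}; (8,3)→{2,3,4}. Safe: 5. Place at column 5.
Row 10: attacked by (1,8)→{8}; (2,10)→{2,10}; (3,1)→{1,8}; (4,6)→{6}; (5,2)→{2,7}; (6,7)→{3,7,11}; (7,11)→{8,11}; (8,3)→{1,3,5}; (9,5)→{4,5,6}. Safe: 9. Place at column 9.
Row 11: attacked by (1,8)→{8}; (2,10)→{1,10}; (3,1)→{1,9}; (4,6)→{6}; (5,2)→{2,8}; (6,7)→{2,7}; (7,11)→{7,11}; (8,3)→{3,6}; (9,5)→{3,5,7}; (10,9)→{8,9,10}. Safe: 4. Place at column 4.
Columns [8, 10, 1, 6, 2, 7, 11, 3, 5, 9, 4], r−c [-7, -8, 2, -2, 3, -1, -4, 5, 4, 1, 7], r+c [9, 12, 4, 10, 7, 13, 18, 11, 14, 19, 15] are all distinct, so no two queens attack.

(1,8) (2,10) (3,1) (4,6) (5,2) (6,7) (7,11) (8,3) (9,5) (10,9) (11,4)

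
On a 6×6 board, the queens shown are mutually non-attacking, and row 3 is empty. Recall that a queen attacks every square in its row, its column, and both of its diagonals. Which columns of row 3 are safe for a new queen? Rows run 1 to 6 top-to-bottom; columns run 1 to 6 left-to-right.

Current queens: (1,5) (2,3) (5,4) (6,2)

(1,5) attacks row 3 at column 5 and diagonals 3.
(2,3) attacks row 3 at column 3 and diagonals 2, 4.
(5,4) attacks row 3 at column 4 and diagonals 2, 6.
(6,2) attacks row 3 at column 2 and diagonals 5.
Attacked columns: {2, 3, 4, 5, 6}. Safe: {1}.

columns 1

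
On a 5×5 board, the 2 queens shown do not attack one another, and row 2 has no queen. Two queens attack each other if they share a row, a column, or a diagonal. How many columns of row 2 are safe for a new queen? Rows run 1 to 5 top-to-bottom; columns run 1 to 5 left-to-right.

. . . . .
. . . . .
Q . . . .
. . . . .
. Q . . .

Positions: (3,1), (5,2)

(3,1) attacks row 2 at column 1 and diagonals 2.
(5,2) attacks row 2 at column 2 and diagonals 5.
Attacked columns: {1, 2, 5}. Safe: {3, 4}.

2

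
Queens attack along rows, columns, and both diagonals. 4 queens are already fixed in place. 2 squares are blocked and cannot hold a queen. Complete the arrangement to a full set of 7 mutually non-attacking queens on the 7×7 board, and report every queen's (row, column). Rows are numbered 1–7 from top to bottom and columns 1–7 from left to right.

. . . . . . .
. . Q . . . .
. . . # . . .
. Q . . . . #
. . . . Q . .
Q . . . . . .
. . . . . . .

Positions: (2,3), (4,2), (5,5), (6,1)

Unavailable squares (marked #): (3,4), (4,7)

Row 1: attacked by (2,3)→{2,3,4}; (4,2)→{2,5}; (5,5)→{1,5}; (6,1)→{1,6}. Safe: 7. Place at column 7.
Row 3: attacked by (1,7)→{5,7}; (2,3)→{2,3,4}; (4,2)→{1,2,3}; (5,5)→{3,5,7}; (6,1)→{1,4}. Blocked: 4. Safe: 6. Place at column 6.
Row 7: attacked by (1,7)→{1,7}; (2,3)→{3}; (3,6)→{2,6}; (4,2)→{2,5}; (5,5)→{3,5,7}; (6,1)→{1,2}. Safe: 4. Place at column 4.
Columns [7, 3, 6, 2, 5, 1, 4], r−c [-6, -1, -3, 2, 0, 5, 3], r+c [8, 5, 9, 6, 10, 7, 11] are all distinct, so no two queens attack.

(1,7) (2,3) (3,6) (4,2) (5,5) (6,1) (7,4)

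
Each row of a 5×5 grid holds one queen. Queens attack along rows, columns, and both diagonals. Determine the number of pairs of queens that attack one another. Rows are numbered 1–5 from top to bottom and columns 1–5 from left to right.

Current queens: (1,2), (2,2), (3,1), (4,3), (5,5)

3

Same column: (1,2)–(2,2) (column 2).
Same diagonal: (2,2)–(3,1) (|2−3| = |2−1| = 1); (2,2)–(5,5) (|2−5| = |2−5| = 3).
Total attacking pairs: 3.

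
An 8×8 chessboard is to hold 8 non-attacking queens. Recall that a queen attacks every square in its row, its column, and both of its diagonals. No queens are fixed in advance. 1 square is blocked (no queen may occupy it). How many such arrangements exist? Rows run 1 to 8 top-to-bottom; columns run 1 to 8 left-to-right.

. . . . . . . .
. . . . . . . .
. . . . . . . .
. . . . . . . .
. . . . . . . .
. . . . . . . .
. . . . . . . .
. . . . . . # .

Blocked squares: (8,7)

84

Branch on row 1: col 1 → 4; col 2 → 8; col 3 → 16; col 4 → 15; col 5 → 15; col 6 → 14; col 7 → 8; col 8 → 4.
Sum: 4 + 8 + 16 + 15 + 15 + 14 + 8 + 4 = 84.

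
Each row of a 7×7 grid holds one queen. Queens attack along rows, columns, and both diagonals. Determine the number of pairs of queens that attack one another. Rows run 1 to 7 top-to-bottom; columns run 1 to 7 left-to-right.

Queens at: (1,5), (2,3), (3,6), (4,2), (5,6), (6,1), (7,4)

Same column: (3,6)–(5,6) (column 6).
Same diagonal: (1,5)–(4,2) (|1−4| = |5−2| = 3); (2,3)–(5,6) (|2−5| = |3−6| = 3); (5,6)–(7,4) (|5−7| = |6−4| = 2).
Total attacking pairs: 4.

4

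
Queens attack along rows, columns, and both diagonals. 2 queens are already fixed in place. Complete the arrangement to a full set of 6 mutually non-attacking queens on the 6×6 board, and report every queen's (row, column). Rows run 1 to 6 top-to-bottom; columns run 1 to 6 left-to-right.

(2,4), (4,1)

(1,2) (2,4) (3,6) (4,1) (5,3) (6,5)

Row 1: attacked by (2,4)→{3,4,5}; (4,1)→{1,4}. Safe: 2, 6. Place at column 2.
Row 3: attacked by (1,2)→{2,4}; (2,4)→{3,4,5}; (4,1)→{1,2}. Safe: 6. Place at column 6.
Row 5: attacked by (1,2)→{2,6}; (2,4)→{1,4}; (3,6)→{4,6}; (4,1)→{1,2}. Safe: 3, 5. Place at column 3.
Row 6: attacked by (1,2)→{2}; (2,4)→{4}; (3,6)→{3,6}; (4,1)→{1,3}; (5,3)→{2,3,4}. Safe: 5. Place at column 5.
Columns [2, 4, 6, 1, 3, 5], r−c [-1, -2, -3, 3, 2, 1], r+c [3, 6, 9, 5, 8, 11] are all distinct, so no two queens attack.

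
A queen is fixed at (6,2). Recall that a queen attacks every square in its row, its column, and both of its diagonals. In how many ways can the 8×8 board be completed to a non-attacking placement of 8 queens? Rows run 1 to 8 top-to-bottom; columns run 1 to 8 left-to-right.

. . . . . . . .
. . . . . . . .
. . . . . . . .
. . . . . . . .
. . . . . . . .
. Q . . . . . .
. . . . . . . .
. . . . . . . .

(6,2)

Branch on row 1: col 1 → 1; col 3 → 2; col 4 → 3; col 5 → 3; col 6 → 4; col 8 → 1.
Sum: 1 + 2 + 3 + 3 + 4 + 1 = 14.

14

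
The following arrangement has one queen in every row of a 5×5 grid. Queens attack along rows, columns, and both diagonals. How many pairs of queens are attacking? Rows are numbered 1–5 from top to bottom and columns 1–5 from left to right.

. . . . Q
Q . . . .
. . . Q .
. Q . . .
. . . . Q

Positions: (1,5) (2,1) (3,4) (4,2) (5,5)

Same column: (1,5)–(5,5) (column 5).
Same diagonal: (1,5)–(4,2) (|1−4| = |5−2| = 3).
Total attacking pairs: 2.

2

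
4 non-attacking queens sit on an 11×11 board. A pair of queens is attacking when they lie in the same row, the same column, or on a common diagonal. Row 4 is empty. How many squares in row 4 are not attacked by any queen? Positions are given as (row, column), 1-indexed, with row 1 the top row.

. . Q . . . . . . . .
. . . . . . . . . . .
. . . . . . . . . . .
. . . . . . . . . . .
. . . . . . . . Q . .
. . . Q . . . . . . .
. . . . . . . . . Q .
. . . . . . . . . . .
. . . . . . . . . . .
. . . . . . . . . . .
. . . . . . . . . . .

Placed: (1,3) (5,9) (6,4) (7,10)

3

(1,3) attacks row 4 at column 3 and diagonals 6.
(5,9) attacks row 4 at column 9 and diagonals 8, 10.
(6,4) attacks row 4 at column 4 and diagonals 2, 6.
(7,10) attacks row 4 at column 10 and diagonals 7.
Attacked columns: {2, 3, 4, 6, 7, 8, 9, 10}. Safe: {1, 5, 11}.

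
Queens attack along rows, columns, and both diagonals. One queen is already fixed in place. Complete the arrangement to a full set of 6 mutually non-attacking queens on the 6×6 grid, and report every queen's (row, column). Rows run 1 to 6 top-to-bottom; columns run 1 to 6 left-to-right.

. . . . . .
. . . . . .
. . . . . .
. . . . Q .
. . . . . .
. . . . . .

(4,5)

(1,3) (2,6) (3,2) (4,5) (5,1) (6,4)

Row 1: attacked by (4,5)→{2,5}. Safe: 1, 3, 4, 6. Place at column 3.
Row 2: attacked by (1,3)→{2,3,4}; (4,5)→{3,5}. Safe: 1, 6. Place at column 6.
Row 3: attacked by (1,3)→{1,3,5}; (2,6)→{5,6}; (4,5)→{4,5,6}. Safe: 2. Place at column 2.
Row 5: attacked by (1,3)→{3}; (2,6)→{3,6}; (3,2)→{2,4}; (4,5)→{4,5,6}. Safe: 1. Place at column 1.
Row 6: attacked by (1,3)→{3}; (2,6)→{2,6}; (3,2)→{2,5}; (4,5)→{3,5}; (5,1)→{1,2}. Safe: 4. Place at column 4.
Columns [3, 6, 2, 5, 1, 4], r−c [-2, -4, 1, -1, 4, 2], r+c [4, 8, 5, 9, 6, 10] are all distinct, so no two queens attack.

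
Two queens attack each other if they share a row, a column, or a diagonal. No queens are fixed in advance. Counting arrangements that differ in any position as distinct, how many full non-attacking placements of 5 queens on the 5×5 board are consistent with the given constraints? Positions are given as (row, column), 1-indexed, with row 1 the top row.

10

Branch on row 1: col 1 → 2; col 2 → 2; col 3 → 2; col 4 → 2; col 5 → 2.
Sum: 2 + 2 + 2 + 2 + 2 = 10.
(This is the classic 5-queens count.)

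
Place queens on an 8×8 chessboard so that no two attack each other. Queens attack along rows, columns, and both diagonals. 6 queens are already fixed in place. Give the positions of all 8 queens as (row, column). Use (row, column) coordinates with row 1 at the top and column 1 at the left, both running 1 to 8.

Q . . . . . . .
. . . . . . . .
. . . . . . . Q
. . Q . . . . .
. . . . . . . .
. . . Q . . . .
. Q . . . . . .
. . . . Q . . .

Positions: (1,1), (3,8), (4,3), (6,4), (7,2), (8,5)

(1,1) (2,6) (3,8) (4,3) (5,7) (6,4) (7,2) (8,5)

Row 2: attacked by (1,1)→{1,2}; (3,8)→{7,8}; (4,3)→{1,3,5}; (6,4)→{4,8}; (7,2)→{2,7}; (8,5)→{5}. Safe: 6. Place at column 6.
Row 5: attacked by (1,1)→{1,5}; (2,6)→{3,6}; (3,8)→{6,8}; (4,3)→{2,3,4}; (6,4)→{3,4,5}; (7,2)→{2,4}; (8,5)→{2,5,8}. Safe: 7. Place at column 7.
Columns [1, 6, 8, 3, 7, 4, 2, 5], r−c [0, -4, -5, 1, -2, 2, 5, 3], r+c [2, 8, 11, 7, 12, 10, 9, 13] are all distinct, so no two queens attack.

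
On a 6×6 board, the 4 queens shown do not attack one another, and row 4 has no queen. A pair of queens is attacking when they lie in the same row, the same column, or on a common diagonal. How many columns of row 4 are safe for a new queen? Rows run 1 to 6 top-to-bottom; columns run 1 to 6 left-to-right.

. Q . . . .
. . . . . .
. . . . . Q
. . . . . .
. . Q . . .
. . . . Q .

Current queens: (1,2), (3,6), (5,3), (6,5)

(1,2) attacks row 4 at column 2 and diagonals 5.
(3,6) attacks row 4 at column 6 and diagonals 5.
(5,3) attacks row 4 at column 3 and diagonals 2, 4.
(6,5) attacks row 4 at column 5 and diagonals 3.
Attacked columns: {2, 3, 4, 5, 6}. Safe: {1}.

1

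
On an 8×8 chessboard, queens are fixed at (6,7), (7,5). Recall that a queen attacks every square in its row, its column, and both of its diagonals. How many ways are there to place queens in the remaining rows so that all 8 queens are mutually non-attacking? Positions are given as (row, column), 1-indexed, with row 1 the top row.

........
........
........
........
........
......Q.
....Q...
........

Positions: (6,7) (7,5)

3

Branch on row 1: col 1 → 0; col 3 → 1; col 4 → 1; col 6 → 1; col 8 → 0.
Sum: 0 + 1 + 1 + 1 + 0 = 3.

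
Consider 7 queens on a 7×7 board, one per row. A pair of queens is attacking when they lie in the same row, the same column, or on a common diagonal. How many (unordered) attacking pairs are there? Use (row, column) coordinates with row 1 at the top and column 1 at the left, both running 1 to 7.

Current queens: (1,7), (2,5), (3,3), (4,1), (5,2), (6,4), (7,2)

Same column: (5,2)–(7,2) (column 2).
Same diagonal: (2,5)–(5,2) (|2−5| = |5−2| = 3); (4,1)–(5,2) (|4−5| = |1−2| = 1).
Total attacking pairs: 3.

3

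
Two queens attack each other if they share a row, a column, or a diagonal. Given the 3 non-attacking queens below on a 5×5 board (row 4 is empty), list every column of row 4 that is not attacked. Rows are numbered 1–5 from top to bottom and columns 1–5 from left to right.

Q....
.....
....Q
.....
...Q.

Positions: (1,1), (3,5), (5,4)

columns 2

(1,1) attacks row 4 at column 1 and diagonals 4.
(3,5) attacks row 4 at column 5 and diagonals 4.
(5,4) attacks row 4 at column 4 and diagonals 3, 5.
Attacked columns: {1, 3, 4, 5}. Safe: {2}.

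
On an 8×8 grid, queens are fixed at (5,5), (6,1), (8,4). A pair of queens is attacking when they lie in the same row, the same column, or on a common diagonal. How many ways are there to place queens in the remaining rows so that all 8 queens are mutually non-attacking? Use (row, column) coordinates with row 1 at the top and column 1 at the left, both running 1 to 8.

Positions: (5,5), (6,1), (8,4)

Branch on row 1: col 2 → 0; col 3 → 1; col 7 → 1; col 8 → 0.
Sum: 0 + 1 + 1 + 0 = 2.

2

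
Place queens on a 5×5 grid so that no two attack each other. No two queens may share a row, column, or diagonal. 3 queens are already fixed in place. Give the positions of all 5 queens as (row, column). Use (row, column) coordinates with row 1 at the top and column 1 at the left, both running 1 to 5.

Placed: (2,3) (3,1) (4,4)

(1,5) (2,3) (3,1) (4,4) (5,2)

Row 1: attacked by (2,3)→{2,3,4}; (3,1)→{1,3}; (4,4)→{1,4}. Safe: 5. Place at column 5.
Row 5: attacked by (1,5)→{1,5}; (2,3)→{3}; (3,1)→{1,3}; (4,4)→{3,4,5}. Safe: 2. Place at column 2.
Columns [5, 3, 1, 4, 2], r−c [-4, -1, 2, 0, 3], r+c [6, 5, 4, 8, 7] are all distinct, so no two queens attack.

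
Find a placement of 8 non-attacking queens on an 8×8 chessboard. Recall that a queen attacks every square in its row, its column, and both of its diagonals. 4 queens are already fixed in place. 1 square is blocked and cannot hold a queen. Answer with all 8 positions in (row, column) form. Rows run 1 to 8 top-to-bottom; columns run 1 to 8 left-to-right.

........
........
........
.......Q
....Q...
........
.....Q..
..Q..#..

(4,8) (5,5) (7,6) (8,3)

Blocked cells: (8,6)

Row 1: attacked by (4,8)→{5,8}; (5,5)→{1,5}; (7,6)→{6}; (8,3)→{3}. Safe: 2, 4, 7. Place at column 4.
Row 2: attacked by (1,4)→{3,4,5}; (4,8)→{6,8}; (5,5)→{2,5,8}; (7,6)→{1,6}; (8,3)→{3}. Safe: 7. Place at column 7.
Row 3: attacked by (1,4)→{2,4,6}; (2,7)→{6,7,8}; (4,8)→{7,8}; (5,5)→{3,5,7}; (7,6)→{2,6}; (8,3)→{3,8}. Safe: 1. Place at column 1.
Row 6: attacked by (1,4)→{4}; (2,7)→{3,7}; (3,1)→{1,4}; (4,8)→{6,8}; (5,5)→{4,5,6}; (7,6)→{5,6,7}; (8,3)→{1,3,5}. Safe: 2. Place at column 2.
Columns [4, 7, 1, 8, 5, 2, 6, 3], r−c [-3, -5, 2, -4, 0, 4, 1, 5], r+c [5, 9, 4, 12, 10, 8, 13, 11] are all distinct, so no two queens attack.

(1,4) (2,7) (3,1) (4,8) (5,5) (6,2) (7,6) (8,3)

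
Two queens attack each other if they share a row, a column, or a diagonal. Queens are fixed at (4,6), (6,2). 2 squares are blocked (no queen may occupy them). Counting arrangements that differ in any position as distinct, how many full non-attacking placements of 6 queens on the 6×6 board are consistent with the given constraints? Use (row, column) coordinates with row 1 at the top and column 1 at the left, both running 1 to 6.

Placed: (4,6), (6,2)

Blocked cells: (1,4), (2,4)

1

Branch on row 1: col 1 → 0; col 5 → 1.
Sum: 0 + 1 = 1.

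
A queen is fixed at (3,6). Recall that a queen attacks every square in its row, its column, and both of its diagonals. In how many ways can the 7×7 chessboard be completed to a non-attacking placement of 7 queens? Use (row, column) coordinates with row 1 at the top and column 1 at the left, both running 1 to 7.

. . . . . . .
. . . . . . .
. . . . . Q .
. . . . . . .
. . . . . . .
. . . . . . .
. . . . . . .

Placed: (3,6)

6

Branch on row 1: col 1 → 0; col 2 → 1; col 3 → 2; col 5 → 2; col 7 → 1.
Sum: 0 + 1 + 2 + 2 + 1 = 6.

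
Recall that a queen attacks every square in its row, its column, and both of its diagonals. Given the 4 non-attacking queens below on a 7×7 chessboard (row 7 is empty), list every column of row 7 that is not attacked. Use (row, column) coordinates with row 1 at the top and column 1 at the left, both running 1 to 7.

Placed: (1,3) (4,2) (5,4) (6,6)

columns 1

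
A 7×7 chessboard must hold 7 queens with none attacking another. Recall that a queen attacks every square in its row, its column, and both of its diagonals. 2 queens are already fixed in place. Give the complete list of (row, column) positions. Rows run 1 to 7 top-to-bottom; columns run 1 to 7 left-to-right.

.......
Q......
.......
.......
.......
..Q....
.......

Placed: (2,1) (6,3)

Row 1: attacked by (2,1)→{1,2}; (6,3)→{3}. Safe: 4, 5, 6, 7. Place at column 4.
Row 3: attacked by (1,4)→{2,4,6}; (2,1)→{1,2}; (6,3)→{3,6}. Safe: 5, 7. Place at column 5.
Row 4: attacked by (1,4)→{1,4,7}; (2,1)→{1,3}; (3,5)→{4,5,6}; (6,3)→{1,3,5}. Safe: 2. Place at column 2.
Row 5: attacked by (1,4)→{4}; (2,1)→{1,4}; (3,5)→{3,5,7}; (4,2)→{1,2,3}; (6,3)→{2,3,4}. Safe: 6. Place at column 6.
Row 7: attacked by (1,4)→{4}; (2,1)→{1,6}; (3,5)→{1,5}; (4,2)→{2,5}; (5,6)→{4,6}; (6,3)→{2,3,4}. Safe: 7. Place at column 7.
Columns [4, 1, 5, 2, 6, 3, 7], r−c [-3, 1, -2, 2, -1, 3, 0], r+c [5, 3, 8, 6, 11, 9, 14] are all distinct, so no two queens attack.

(1,4) (2,1) (3,5) (4,2) (5,6) (6,3) (7,7)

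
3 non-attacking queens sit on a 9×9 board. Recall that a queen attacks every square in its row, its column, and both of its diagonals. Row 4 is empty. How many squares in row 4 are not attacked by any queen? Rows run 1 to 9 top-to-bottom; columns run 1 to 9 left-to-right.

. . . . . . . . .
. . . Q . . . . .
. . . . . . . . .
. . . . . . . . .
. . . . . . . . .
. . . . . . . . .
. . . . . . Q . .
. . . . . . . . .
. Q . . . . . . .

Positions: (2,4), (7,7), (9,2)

(2,4) attacks row 4 at column 4 and diagonals 2, 6.
(7,7) attacks row 4 at column 7 and diagonals 4.
(9,2) attacks row 4 at column 2 and diagonals 7.
Attacked columns: {2, 4, 6, 7}. Safe: {1, 3, 5, 8, 9}.

5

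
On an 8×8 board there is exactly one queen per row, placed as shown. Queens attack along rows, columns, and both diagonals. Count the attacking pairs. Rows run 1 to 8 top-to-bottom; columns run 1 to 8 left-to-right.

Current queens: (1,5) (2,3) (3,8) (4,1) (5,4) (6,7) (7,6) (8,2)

4

Same diagonal: (2,3)–(4,1) (|2−4| = |3−1| = 2); (2,3)–(6,7) (|2−6| = |3−7| = 4); (5,4)–(7,6) (|5−7| = |4−6| = 2); (6,7)–(7,6) (|6−7| = |7−6| = 1).
Total attacking pairs: 4.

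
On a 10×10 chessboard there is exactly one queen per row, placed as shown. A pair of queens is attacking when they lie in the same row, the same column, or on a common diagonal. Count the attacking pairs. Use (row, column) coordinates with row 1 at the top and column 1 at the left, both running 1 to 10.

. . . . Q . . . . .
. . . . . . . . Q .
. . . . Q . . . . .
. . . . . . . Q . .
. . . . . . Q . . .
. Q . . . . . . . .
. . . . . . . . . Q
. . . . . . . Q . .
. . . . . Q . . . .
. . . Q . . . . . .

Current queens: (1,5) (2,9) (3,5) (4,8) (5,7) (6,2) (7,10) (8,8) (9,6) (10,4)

6

Same column: (1,5)–(3,5) (column 5); (4,8)–(8,8) (column 8).
Same diagonal: (1,5)–(4,8) (|1−4| = |5−8| = 3); (3,5)–(5,7) (|3−5| = |5−7| = 2); (3,5)–(6,2) (|3−6| = |5−2| = 3); (4,8)–(5,7) (|4−5| = |8−7| = 1).
Total attacking pairs: 6.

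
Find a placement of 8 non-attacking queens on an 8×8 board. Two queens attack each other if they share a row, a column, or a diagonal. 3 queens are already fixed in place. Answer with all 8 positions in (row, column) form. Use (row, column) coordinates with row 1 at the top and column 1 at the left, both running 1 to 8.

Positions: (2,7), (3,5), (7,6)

Row 1: attacked by (2,7)→{6,7,8}; (3,5)→{3,5,7}; (7,6)→{6}. Safe: 1, 2, 4. Place at column 2.
Row 4: attacked by (1,2)→{2,5}; (2,7)→{5,7}; (3,5)→{4,5,6}; (7,6)→{3,6}. Safe: 1, 8. Place at column 8.
Row 5: attacked by (1,2)→{2,6}; (2,7)→{4,7}; (3,5)→{3,5,7}; (4,8)→{7,8}; (7,6)→{4,6,8}. Safe: 1. Place at column 1.
Row 6: attacked by (1,2)→{2,7}; (2,7)→{3,7}; (3,5)→{2,5,8}; (4,8)→{6,8}; (5,1)→{1,2}; (7,6)→{5,6,7}. Safe: 4. Place at column 4.
Row 8: attacked by (1,2)→{2}; (2,7)→{1,7}; (3,5)→{5}; (4,8)→{4,8}; (5,1)→{1,4}; (6,4)→{2,4,6}; (7,6)→{5,6,7}. Safe: 3. Place at column 3.
Columns [2, 7, 5, 8, 1, 4, 6, 3], r−c [-1, -5, -2, -4, 4, 2, 1, 5], r+c [3, 9, 8, 12, 6, 10, 13, 11] are all distinct, so no two queens attack.

(1,2) (2,7) (3,5) (4,8) (5,1) (6,4) (7,6) (8,3)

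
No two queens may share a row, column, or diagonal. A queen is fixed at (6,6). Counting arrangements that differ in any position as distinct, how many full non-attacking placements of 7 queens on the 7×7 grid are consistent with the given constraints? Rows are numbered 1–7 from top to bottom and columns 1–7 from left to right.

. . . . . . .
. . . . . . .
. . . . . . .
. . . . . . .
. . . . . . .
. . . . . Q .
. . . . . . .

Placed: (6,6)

4

Branch on row 1: col 2 → 1; col 3 → 1; col 4 → 0; col 5 → 1; col 7 → 1.
Sum: 1 + 1 + 0 + 1 + 1 = 4.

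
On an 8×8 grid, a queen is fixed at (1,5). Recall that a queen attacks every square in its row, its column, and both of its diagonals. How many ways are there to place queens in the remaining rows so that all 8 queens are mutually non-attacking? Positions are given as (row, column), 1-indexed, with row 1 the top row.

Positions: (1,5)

18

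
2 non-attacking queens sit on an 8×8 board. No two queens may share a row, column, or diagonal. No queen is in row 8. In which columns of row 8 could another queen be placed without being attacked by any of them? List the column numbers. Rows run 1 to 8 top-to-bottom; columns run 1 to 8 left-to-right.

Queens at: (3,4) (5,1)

(3,4) attacks row 8 at column 4.
(5,1) attacks row 8 at column 1 and diagonals 4.
Attacked columns: {1, 4}. Safe: {2, 3, 5, 6, 7, 8}.

columns 2, 3, 5, 6, 7, 8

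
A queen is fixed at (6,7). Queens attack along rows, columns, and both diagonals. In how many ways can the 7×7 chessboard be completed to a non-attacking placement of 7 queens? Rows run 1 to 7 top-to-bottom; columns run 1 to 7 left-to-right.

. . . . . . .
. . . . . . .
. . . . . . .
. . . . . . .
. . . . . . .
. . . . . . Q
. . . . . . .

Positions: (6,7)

7

Branch on row 1: col 1 → 1; col 3 → 2; col 4 → 2; col 5 → 1; col 6 → 1.
Sum: 1 + 2 + 2 + 1 + 1 = 7.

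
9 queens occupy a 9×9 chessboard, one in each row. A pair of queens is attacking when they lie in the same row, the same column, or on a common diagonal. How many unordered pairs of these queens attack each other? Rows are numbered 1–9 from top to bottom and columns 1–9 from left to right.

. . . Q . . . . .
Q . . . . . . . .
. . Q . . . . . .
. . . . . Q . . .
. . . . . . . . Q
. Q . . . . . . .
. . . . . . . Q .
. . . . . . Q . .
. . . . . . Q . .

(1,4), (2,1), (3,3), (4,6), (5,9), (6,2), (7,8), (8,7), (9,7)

3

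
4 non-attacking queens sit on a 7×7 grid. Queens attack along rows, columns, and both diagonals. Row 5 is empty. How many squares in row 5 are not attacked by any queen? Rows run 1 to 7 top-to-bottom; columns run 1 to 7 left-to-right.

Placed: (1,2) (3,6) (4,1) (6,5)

2

(1,2) attacks row 5 at column 2 and diagonals 6.
(3,6) attacks row 5 at column 6 and diagonals 4.
(4,1) attacks row 5 at column 1 and diagonals 2.
(6,5) attacks row 5 at column 5 and diagonals 4, 6.
Attacked columns: {1, 2, 4, 5, 6}. Safe: {3, 7}.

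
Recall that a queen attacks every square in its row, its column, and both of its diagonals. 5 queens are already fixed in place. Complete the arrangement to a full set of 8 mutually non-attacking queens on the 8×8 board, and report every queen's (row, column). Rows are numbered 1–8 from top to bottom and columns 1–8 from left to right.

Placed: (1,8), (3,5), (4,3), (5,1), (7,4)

(1,8) (2,2) (3,5) (4,3) (5,1) (6,7) (7,4) (8,6)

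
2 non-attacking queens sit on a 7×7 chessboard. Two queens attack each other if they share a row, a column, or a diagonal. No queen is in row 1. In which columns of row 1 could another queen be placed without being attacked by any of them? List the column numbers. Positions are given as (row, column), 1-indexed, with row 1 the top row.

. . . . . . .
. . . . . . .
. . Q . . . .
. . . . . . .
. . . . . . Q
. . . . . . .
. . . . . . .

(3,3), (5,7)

(3,3) attacks row 1 at column 3 and diagonals 1, 5.
(5,7) attacks row 1 at column 7 and diagonals 3.
Attacked columns: {1, 3, 5, 7}. Safe: {2, 4, 6}.

columns 2, 4, 6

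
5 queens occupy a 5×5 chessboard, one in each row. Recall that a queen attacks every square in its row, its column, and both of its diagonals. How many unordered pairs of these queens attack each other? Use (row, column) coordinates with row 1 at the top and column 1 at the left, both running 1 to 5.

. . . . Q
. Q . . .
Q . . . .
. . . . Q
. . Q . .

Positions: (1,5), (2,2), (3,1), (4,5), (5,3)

Same column: (1,5)–(4,5) (column 5).
Same diagonal: (2,2)–(3,1) (|2−3| = |2−1| = 1); (3,1)–(5,3) (|3−5| = |1−3| = 2).
Total attacking pairs: 3.

3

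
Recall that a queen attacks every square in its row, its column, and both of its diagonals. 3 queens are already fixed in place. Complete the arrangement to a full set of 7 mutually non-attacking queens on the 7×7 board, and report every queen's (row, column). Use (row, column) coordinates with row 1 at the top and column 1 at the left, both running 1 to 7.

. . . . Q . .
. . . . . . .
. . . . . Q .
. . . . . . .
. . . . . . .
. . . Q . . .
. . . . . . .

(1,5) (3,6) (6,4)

Row 2: attacked by (1,5)→{4,5,6}; (3,6)→{5,6,7}; (6,4)→{4}. Safe: 1, 2, 3. Place at column 2.
Row 4: attacked by (1,5)→{2,5}; (2,2)→{2,4}; (3,6)→{5,6,7}; (6,4)→{2,4,6}. Safe: 1, 3. Place at column 3.
Row 5: attacked by (1,5)→{1,5}; (2,2)→{2,5}; (3,6)→{4,6}; (4,3)→{2,3,4}; (6,4)→{3,4,5}. Safe: 7. Place at column 7.
Row 7: attacked by (1,5)→{5}; (2,2)→{2,7}; (3,6)→{2,6}; (4,3)→{3,6}; (5,7)→{5,7}; (6,4)→{3,4,5}. Safe: 1. Place at column 1.
Columns [5, 2, 6, 3, 7, 4, 1], r−c [-4, 0, -3, 1, -2, 2, 6], r+c [6, 4, 9, 7, 12, 10, 8] are all distinct, so no two queens attack.

(1,5) (2,2) (3,6) (4,3) (5,7) (6,4) (7,1)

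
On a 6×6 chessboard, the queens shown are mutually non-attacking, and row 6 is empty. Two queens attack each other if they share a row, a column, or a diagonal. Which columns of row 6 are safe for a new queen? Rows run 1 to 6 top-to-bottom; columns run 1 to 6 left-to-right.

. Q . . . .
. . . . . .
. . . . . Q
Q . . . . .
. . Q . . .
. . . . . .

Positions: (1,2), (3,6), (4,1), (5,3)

(1,2) attacks row 6 at column 2.
(3,6) attacks row 6 at column 6 and diagonals 3.
(4,1) attacks row 6 at column 1 and diagonals 3.
(5,3) attacks row 6 at column 3 and diagonals 2, 4.
Attacked columns: {1, 2, 3, 4, 6}. Safe: {5}.

columns 5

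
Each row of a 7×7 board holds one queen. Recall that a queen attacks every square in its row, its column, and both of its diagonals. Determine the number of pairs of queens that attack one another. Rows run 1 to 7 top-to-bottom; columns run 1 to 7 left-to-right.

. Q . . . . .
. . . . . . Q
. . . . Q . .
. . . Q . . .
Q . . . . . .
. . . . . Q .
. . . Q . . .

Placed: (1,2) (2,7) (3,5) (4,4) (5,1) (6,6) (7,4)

3

Same column: (4,4)–(7,4) (column 4).
Same diagonal: (3,5)–(4,4) (|3−4| = |5−4| = 1); (4,4)–(6,6) (|4−6| = |4−6| = 2).
Total attacking pairs: 3.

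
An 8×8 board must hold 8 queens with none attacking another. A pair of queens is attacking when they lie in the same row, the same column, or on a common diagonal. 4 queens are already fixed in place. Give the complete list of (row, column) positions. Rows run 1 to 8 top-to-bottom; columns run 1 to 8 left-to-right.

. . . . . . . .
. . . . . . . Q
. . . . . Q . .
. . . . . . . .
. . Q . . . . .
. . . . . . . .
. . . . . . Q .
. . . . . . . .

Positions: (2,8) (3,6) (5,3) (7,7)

(1,2) (2,8) (3,6) (4,1) (5,3) (6,5) (7,7) (8,4)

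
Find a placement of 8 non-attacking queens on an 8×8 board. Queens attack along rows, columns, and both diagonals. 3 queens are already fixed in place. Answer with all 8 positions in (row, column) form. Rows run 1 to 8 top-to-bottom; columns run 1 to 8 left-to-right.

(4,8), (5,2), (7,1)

Row 1: attacked by (4,8)→{5,8}; (5,2)→{2,6}; (7,1)→{1,7}. Safe: 3, 4. Place at column 4.
Row 2: attacked by (1,4)→{3,4,5}; (4,8)→{6,8}; (5,2)→{2,5}; (7,1)→{1,6}. Safe: 7. Place at column 7.
Row 3: attacked by (1,4)→{2,4,6}; (2,7)→{6,7,8}; (4,8)→{7,8}; (5,2)→{2,4}; (7,1)→{1,5}. Safe: 3. Place at column 3.
Row 6: attacked by (1,4)→{4}; (2,7)→{3,7}; (3,3)→{3,6}; (4,8)→{6,8}; (5,2)→{1,2,3}; (7,1)→{1,2}. Safe: 5. Place at column 5.
Row 8: attacked by (1,4)→{4}; (2,7)→{1,7}; (3,3)→{3,8}; (4,8)→{4,8}; (5,2)→{2,5}; (6,5)→{3,5,7}; (7,1)→{1,2}. Safe: 6. Place at column 6.
Columns [4, 7, 3, 8, 2, 5, 1, 6], r−c [-3, -5, 0, -4, 3, 1, 6, 2], r+c [5, 9, 6, 12, 7, 11, 8, 14] are all distinct, so no two queens attack.

(1,4) (2,7) (3,3) (4,8) (5,2) (6,5) (7,1) (8,6)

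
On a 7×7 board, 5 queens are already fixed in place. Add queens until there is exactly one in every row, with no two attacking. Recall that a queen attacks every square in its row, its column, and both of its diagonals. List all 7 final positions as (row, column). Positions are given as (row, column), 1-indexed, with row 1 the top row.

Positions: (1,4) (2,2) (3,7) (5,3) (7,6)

Row 4: attacked by (1,4)→{1,4,7}; (2,2)→{2,4}; (3,7)→{6,7}; (5,3)→{2,3,4}; (7,6)→{3,6}. Safe: 5. Place at column 5.
Row 6: attacked by (1,4)→{4}; (2,2)→{2,6}; (3,7)→{4,7}; (4,5)→{3,5,7}; (5,3)→{2,3,4}; (7,6)→{5,6,7}. Safe: 1. Place at column 1.
Columns [4, 2, 7, 5, 3, 1, 6], r−c [-3, 0, -4, -1, 2, 5, 1], r+c [5, 4, 10, 9, 8, 7, 13] are all distinct, so no two queens attack.

(1,4) (2,2) (3,7) (4,5) (5,3) (6,1) (7,6)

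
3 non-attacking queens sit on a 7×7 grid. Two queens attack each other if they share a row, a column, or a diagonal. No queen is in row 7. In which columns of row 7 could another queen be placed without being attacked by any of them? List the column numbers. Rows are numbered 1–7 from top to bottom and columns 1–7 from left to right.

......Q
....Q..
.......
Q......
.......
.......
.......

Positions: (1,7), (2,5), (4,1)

columns 2, 3, 6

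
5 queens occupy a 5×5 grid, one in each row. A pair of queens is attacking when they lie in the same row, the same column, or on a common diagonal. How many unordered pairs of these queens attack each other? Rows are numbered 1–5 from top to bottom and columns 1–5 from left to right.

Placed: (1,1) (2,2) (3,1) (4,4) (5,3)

7

Same column: (1,1)–(3,1) (column 1).
Same diagonal: (1,1)–(2,2) (|1−2| = |1−2| = 1); (1,1)–(4,4) (|1−4| = |1−4| = 3); (2,2)–(3,1) (|2−3| = |2−1| = 1); (2,2)–(4,4) (|2−4| = |2−4| = 2); (3,1)–(5,3) (|3−5| = |1−3| = 2); (4,4)–(5,3) (|4−5| = |4−3| = 1).
Total attacking pairs: 7.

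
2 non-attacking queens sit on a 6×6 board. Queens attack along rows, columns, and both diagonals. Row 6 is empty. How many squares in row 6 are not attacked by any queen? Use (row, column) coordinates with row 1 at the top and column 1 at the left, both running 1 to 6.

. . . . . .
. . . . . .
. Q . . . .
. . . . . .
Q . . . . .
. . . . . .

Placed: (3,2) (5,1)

3

(3,2) attacks row 6 at column 2 and diagonals 5.
(5,1) attacks row 6 at column 1 and diagonals 2.
Attacked columns: {1, 2, 5}. Safe: {3, 4, 6}.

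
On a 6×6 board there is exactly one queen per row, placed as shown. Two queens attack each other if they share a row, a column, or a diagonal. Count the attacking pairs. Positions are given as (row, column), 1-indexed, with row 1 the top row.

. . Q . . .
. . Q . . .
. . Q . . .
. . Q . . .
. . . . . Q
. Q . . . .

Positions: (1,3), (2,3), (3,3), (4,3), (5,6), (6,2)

7

Same column: (1,3)–(2,3) (column 3); (1,3)–(3,3) (column 3); (1,3)–(4,3) (column 3); (2,3)–(3,3) (column 3); (2,3)–(4,3) (column 3); (3,3)–(4,3) (column 3).
Same diagonal: (2,3)–(5,6) (|2−5| = |3−6| = 3).
Total attacking pairs: 7.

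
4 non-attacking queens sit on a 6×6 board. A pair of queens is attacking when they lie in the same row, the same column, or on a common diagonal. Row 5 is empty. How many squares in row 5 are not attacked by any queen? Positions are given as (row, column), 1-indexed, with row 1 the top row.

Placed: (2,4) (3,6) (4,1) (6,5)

(2,4) attacks row 5 at column 4 and diagonals 1.
(3,6) attacks row 5 at column 6 and diagonals 4.
(4,1) attacks row 5 at column 1 and diagonals 2.
(6,5) attacks row 5 at column 5 and diagonals 4, 6.
Attacked columns: {1, 2, 4, 5, 6}. Safe: {3}.

1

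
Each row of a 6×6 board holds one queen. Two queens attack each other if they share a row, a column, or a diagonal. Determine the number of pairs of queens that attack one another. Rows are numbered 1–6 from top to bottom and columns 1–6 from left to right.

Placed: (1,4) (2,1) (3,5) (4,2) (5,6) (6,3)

All columns are distinct and no two queens satisfy |Δrow| = |Δcol|, so no pair attacks.

0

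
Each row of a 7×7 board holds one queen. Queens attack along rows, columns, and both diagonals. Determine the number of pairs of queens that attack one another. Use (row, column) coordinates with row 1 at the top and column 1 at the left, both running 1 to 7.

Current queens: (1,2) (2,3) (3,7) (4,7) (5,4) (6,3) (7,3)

7

Same column: (2,3)–(6,3) (column 3); (2,3)–(7,3) (column 3); (3,7)–(4,7) (column 7); (6,3)–(7,3) (column 3).
Same diagonal: (1,2)–(2,3) (|1−2| = |2−3| = 1); (3,7)–(7,3) (|3−7| = |7−3| = 4); (5,4)–(6,3) (|5−6| = |4−3| = 1).
Total attacking pairs: 7.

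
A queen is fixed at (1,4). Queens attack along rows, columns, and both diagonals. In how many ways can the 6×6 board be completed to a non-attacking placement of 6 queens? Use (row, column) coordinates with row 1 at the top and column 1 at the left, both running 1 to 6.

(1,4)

1

Branch on row 2: col 1 → 1; col 2 → 0; col 6 → 0.
Sum: 1 + 0 + 0 = 1.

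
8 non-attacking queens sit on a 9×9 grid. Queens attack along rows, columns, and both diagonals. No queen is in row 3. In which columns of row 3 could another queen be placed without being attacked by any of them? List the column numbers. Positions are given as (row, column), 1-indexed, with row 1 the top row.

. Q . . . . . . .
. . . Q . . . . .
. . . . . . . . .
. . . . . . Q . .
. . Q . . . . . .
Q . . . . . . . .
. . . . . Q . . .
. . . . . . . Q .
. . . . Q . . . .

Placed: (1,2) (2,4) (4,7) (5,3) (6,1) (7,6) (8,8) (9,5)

(1,2) attacks row 3 at column 2 and diagonals 4.
(2,4) attacks row 3 at column 4 and diagonals 3, 5.
(4,7) attacks row 3 at column 7 and diagonals 6, 8.
(5,3) attacks row 3 at column 3 and diagonals 1, 5.
(6,1) attacks row 3 at column 1 and diagonals 4.
(7,6) attacks row 3 at column 6 and diagonals 2.
(8,8) attacks row 3 at column 8 and diagonals 3.
(9,5) attacks row 3 at column 5.
Attacked columns: {1, 2, 3, 4, 5, 6, 7, 8}. Safe: {9}.

columns 9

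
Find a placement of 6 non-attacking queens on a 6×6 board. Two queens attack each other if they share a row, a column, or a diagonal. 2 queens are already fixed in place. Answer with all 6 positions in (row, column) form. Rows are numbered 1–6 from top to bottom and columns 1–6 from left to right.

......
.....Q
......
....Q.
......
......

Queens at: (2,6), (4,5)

Row 1: attacked by (2,6)→{5,6}; (4,5)→{2,5}. Safe: 1, 3, 4. Place at column 3.
Row 3: attacked by (1,3)→{1,3,5}; (2,6)→{5,6}; (4,5)→{4,5,6}. Safe: 2. Place at column 2.
Row 5: attacked by (1,3)→{3}; (2,6)→{3,6}; (3,2)→{2,4}; (4,5)→{4,5,6}. Safe: 1. Place at column 1.
Row 6: attacked by (1,3)→{3}; (2,6)→{2,6}; (3,2)→{2,5}; (4,5)→{3,5}; (5,1)→{1,2}. Safe: 4. Place at column 4.
Columns [3, 6, 2, 5, 1, 4], r−c [-2, -4, 1, -1, 4, 2], r+c [4, 8, 5, 9, 6, 10] are all distinct, so no two queens attack.

(1,3) (2,6) (3,2) (4,5) (5,1) (6,4)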